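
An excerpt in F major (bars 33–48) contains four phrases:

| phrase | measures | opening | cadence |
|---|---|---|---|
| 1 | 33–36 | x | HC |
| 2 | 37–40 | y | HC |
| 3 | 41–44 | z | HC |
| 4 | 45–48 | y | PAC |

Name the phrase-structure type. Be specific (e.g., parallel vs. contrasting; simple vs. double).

contrasting double period

Four phrases in two halves: the first half (bars 33-40) ends with a half cadence, the second (measures 41–48) with a perfect authentic cadence — a large antecedent–consequent pair, i.e. a double period.
Phrase 3 begins with different material from phrase 1, making it contrasting.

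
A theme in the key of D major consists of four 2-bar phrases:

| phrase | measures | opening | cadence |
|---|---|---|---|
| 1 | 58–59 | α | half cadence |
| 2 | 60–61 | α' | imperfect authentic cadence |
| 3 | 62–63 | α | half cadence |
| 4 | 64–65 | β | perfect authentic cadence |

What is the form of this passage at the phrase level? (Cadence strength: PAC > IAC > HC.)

parallel double period

Four phrases in two halves: the first half (mm. 58–61) ends with an imperfect authentic cadence, the second (bars 62–65) with a perfect authentic cadence — a large antecedent–consequent pair, i.e. a double period.
Phrase 3 begins with the same material as phrase 1, making it parallel.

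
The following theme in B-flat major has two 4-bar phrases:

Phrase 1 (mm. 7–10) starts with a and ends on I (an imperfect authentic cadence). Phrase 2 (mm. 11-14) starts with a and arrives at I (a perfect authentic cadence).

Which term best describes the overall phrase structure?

parallel period

Phrase 1 ends with an imperfect authentic cadence (weaker) and phrase 2 with a perfect authentic cadence (stronger): antecedent + consequent = a period.
The two phrases open with the same material (a / a), so the period is parallel.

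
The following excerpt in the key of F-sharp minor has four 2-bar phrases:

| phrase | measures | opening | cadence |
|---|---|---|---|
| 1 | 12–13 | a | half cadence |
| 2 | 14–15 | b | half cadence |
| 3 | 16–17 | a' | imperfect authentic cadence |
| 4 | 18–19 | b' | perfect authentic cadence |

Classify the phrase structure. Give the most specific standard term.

parallel double period

Four phrases in two halves: the first half (bars 12-15) ends with a half cadence, the second (bars 16–19) with a perfect authentic cadence — a large antecedent–consequent pair, i.e. a double period.
Phrase 3 begins with the same material as phrase 1, making it parallel.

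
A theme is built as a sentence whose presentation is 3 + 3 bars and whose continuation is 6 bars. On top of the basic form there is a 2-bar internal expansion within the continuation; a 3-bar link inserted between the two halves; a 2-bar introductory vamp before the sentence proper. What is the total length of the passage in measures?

Basic sentence: 3 + 3 + 6 = 12 bars.
12 (basic form) + 2 (internal expansion) + 3 (link) + 2 (introduction) = 19.

19 measures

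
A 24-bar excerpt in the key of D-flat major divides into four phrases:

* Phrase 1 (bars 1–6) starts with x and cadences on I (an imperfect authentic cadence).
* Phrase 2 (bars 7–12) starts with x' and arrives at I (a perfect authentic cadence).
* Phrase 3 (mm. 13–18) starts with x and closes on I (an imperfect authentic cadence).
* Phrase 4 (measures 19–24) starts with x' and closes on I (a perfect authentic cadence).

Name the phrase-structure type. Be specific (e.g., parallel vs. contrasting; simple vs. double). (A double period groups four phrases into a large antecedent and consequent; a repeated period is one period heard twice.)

The cadence pattern IAC–PAC–IAC–PAC is weak–strong twice, and phrases 3–4 restate phrases 1–2: a period heard twice, not a double period (which would end weakly at phrase 2).

repeated period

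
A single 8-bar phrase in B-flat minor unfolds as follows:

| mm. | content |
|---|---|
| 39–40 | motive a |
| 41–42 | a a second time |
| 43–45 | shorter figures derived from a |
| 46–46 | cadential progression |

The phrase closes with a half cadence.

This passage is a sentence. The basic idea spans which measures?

measures 39–40

The presentation of a sentence is the basic idea (bars 39–40) plus its repetition (bars 41-42); the basic idea is therefore bars 39–40.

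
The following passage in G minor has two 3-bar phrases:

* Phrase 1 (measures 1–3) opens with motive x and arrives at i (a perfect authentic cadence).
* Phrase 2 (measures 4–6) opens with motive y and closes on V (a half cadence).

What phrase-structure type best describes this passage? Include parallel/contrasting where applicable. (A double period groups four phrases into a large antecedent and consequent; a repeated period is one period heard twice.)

phrase group

The second phrase closes with a half cadence, which is not stronger than the first phrase's perfect authentic cadence; without a weak→strong cadential pair there is no antecedent–consequent relationship, so this is a phrase group rather than a period.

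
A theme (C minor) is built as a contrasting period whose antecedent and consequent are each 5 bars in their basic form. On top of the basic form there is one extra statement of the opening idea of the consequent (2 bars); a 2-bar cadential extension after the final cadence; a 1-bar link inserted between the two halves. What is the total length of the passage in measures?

Basic contrasting period: 5 + 5 = 10 bars.
10 (basic form) + 2 (extra statement) + 2 (cadential extension) + 1 (link) = 15.

15 measures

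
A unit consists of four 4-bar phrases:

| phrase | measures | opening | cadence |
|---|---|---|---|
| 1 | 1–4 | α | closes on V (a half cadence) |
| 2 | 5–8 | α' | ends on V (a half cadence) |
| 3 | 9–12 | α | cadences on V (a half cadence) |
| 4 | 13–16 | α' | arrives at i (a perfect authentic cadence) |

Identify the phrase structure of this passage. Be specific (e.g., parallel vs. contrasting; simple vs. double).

parallel double period

Four phrases in two halves: the first half (bars 1–8) ends with a half cadence, the second (measures 9-16) with a perfect authentic cadence — a large antecedent–consequent pair, i.e. a double period.
Phrase 3 begins with the same material as phrase 1, making it parallel.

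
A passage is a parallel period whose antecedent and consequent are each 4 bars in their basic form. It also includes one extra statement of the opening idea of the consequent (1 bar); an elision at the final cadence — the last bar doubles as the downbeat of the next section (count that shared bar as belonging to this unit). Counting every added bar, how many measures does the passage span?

9 measures

Basic parallel period: 4 + 4 = 8 bars.
8 (basic form) + 1 (extra statement) = 9.
The elision shares a bar with the next section but does not change this unit's count.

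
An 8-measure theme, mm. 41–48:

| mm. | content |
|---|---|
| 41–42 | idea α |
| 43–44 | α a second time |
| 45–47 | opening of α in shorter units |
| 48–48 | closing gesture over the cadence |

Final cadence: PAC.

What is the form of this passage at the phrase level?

sentence

Basic idea (measures 41-42) + its repetition (mm. 43-44) form the presentation; fragmentation and cadence (measures 45–48) form the continuation — the 8-bar whole is a sentence.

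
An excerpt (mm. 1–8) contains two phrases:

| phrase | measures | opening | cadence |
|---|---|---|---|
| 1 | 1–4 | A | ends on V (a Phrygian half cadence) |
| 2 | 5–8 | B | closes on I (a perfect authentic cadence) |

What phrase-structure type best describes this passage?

Phrase 1 ends with a Phrygian half cadence (weaker) and phrase 2 with a perfect authentic cadence (stronger): antecedent + consequent = a period.
The two phrases open with different material (A / B), so the period is contrasting.

contrasting period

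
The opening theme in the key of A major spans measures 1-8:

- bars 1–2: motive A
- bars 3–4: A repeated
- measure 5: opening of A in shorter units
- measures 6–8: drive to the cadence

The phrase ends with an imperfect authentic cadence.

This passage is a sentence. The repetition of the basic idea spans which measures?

The presentation of a sentence is the basic idea (bars 1–2) plus its repetition (mm. 3–4); the repetition of the basic idea is therefore measures 3–4.

measures 3–4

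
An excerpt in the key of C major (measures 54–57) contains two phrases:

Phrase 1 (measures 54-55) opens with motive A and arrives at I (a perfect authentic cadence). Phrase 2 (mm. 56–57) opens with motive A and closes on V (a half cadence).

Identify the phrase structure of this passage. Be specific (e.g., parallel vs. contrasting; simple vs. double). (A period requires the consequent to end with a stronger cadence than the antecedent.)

The second phrase closes with a half cadence, which is not stronger than the first phrase's perfect authentic cadence; without a weak→strong cadential pair there is no antecedent–consequent relationship, so this is a phrase group rather than a period.

phrase group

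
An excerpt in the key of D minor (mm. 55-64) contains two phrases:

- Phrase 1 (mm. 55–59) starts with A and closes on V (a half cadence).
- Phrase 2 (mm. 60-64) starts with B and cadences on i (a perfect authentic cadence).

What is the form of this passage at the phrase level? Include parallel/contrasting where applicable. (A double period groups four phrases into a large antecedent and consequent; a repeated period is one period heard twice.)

contrasting period

Phrase 1 ends with a half cadence (weaker) and phrase 2 with a perfect authentic cadence (stronger): antecedent + consequent = a period.
The two phrases open with different material (A / B), so the period is contrasting.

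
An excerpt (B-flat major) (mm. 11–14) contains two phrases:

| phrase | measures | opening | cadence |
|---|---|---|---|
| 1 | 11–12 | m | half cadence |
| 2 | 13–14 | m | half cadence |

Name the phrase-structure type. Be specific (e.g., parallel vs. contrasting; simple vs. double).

repeated phrase

Both phrases have the same opening (m) and the same cadence (half cadence): the second is a restatement, not a consequent, so this is a repeated phrase rather than a period.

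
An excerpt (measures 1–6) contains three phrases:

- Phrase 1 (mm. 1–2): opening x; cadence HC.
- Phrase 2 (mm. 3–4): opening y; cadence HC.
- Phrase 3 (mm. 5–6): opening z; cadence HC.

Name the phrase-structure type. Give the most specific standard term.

The final phrase closes with a half cadence, which is not stronger than the preceding half cadence; the 3 phrases lack an overall antecedent–consequent design and so form a phrase group.

phrase group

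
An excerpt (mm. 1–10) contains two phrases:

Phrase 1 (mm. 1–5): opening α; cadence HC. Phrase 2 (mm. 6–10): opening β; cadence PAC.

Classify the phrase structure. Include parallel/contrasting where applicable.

Phrase 1 ends with a half cadence (weaker) and phrase 2 with a perfect authentic cadence (stronger): antecedent + consequent = a period.
The two phrases open with different material (α / β), so the period is contrasting.

contrasting period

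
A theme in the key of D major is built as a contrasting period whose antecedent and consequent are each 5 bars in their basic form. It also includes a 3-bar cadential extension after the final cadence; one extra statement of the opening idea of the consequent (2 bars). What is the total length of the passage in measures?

15 measures

Basic contrasting period: 5 + 5 = 10 bars.
10 (basic form) + 3 (cadential extension) + 2 (extra statement) = 15.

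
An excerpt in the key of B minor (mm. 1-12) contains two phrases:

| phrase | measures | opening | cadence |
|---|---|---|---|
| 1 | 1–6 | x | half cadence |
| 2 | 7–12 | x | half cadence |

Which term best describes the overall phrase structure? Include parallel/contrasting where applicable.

Both phrases have the same opening (x) and the same cadence (half cadence): the second is a restatement, not a consequent, so this is a repeated phrase rather than a period.

repeated phrase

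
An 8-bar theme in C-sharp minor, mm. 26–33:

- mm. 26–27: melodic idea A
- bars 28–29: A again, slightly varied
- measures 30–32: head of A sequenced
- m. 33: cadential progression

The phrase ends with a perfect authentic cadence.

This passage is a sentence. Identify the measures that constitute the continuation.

After the presentation (mm. 26–29), the continuation covers the fragmentation through the cadence: mm. 30–33.

measures 30–33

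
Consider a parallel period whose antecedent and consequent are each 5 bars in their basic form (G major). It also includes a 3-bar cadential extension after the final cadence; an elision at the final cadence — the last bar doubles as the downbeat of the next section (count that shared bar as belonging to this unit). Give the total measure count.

13 measures

Basic parallel period: 5 + 5 = 10 bars.
10 (basic form) + 3 (cadential extension) = 13.
The elision shares a bar with the next section but does not change this unit's count.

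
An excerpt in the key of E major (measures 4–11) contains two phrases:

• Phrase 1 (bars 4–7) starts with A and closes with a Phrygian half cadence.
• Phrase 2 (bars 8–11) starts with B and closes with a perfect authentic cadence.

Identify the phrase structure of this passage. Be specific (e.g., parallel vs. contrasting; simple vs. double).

contrasting period

Phrase 1 ends with a Phrygian half cadence (weaker) and phrase 2 with a perfect authentic cadence (stronger): antecedent + consequent = a period.
The two phrases open with different material (A / B), so the period is contrasting.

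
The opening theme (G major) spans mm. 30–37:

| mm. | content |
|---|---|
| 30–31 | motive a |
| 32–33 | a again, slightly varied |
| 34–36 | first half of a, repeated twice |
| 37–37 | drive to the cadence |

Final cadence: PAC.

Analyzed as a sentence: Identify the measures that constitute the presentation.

The presentation of a sentence is the basic idea (mm. 30–31) plus its repetition (measures 32–33); the presentation is therefore measures 30–33.

measures 30–33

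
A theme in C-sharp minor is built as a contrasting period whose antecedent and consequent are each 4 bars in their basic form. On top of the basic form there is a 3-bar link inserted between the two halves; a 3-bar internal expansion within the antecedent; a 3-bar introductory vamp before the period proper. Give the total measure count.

Basic contrasting period: 4 + 4 = 8 bars.
8 (basic form) + 3 (link) + 3 (internal expansion) + 3 (introduction) = 17.

17 measures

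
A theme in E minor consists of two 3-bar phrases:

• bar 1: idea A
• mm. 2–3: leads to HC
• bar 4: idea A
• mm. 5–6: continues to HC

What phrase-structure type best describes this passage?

repeated phrase

Both phrases have the same opening (A) and the same cadence (half cadence): the second is a restatement, not a consequent, so this is a repeated phrase rather than a period.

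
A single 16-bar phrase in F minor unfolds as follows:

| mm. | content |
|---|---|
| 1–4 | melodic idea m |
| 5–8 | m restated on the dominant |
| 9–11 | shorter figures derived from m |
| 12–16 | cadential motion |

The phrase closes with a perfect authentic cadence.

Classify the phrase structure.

Basic idea (mm. 1-4) + its repetition (mm. 5–8) form the presentation; fragmentation and cadence (mm. 9-16) form the continuation — the 16-bar whole is a sentence.

sentence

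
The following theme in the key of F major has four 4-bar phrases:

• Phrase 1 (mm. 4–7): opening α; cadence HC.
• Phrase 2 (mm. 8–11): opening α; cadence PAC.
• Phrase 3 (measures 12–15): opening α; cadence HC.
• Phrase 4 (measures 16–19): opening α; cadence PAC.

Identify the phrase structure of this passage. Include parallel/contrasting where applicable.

The cadence pattern HC–PAC–HC–PAC is weak–strong twice, and phrases 3–4 restate phrases 1–2: a period heard twice, not a double period (which would end weakly at phrase 2).

repeated period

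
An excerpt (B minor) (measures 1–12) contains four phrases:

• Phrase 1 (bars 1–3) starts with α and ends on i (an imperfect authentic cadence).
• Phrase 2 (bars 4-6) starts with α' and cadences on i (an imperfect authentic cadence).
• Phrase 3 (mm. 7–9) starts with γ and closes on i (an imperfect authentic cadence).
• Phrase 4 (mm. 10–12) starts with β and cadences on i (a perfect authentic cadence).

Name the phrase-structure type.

contrasting double period

Four phrases in two halves: the first half (bars 1–6) ends with an imperfect authentic cadence, the second (bars 7-12) with a perfect authentic cadence — a large antecedent–consequent pair, i.e. a double period.
Phrase 3 begins with different material from phrase 1, making it contrasting.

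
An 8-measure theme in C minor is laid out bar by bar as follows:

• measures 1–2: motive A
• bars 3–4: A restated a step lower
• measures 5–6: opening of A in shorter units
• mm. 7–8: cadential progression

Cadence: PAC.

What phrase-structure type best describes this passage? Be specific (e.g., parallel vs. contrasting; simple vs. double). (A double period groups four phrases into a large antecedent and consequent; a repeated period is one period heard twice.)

Basic idea (bars 1–2) + its repetition (mm. 3–4) form the presentation; fragmentation and cadence (bars 5–8) form the continuation — the 8-bar whole is a sentence.

sentence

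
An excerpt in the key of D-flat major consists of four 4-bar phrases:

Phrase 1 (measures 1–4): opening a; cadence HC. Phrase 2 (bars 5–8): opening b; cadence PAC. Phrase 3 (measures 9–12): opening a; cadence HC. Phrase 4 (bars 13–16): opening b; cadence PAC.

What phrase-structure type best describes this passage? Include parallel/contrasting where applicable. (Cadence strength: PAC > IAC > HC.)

repeated period

The cadence pattern HC–PAC–HC–PAC is weak–strong twice, and phrases 3–4 restate phrases 1–2: a period heard twice, not a double period (which would end weakly at phrase 2).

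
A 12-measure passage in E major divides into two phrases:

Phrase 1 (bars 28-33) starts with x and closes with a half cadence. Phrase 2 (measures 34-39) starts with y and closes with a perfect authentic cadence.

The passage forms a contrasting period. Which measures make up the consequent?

The phrase ending with the weaker cadence (half cadence) is the antecedent; the one ending more conclusively (perfect authentic cadence) is the consequent. The consequent is measures 34–39.

measures 34–39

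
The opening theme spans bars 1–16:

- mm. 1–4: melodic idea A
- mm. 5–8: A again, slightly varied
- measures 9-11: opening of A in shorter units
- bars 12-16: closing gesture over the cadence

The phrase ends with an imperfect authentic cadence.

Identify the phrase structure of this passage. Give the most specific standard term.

Basic idea (bars 1–4) + its repetition (mm. 5-8) form the presentation; fragmentation and cadence (measures 9–16) form the continuation — the 16-bar whole is a sentence.

sentence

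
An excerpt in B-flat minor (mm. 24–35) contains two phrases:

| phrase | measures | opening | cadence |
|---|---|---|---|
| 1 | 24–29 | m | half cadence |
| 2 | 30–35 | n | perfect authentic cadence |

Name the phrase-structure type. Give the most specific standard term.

contrasting period

Phrase 1 ends with a half cadence (weaker) and phrase 2 with a perfect authentic cadence (stronger): antecedent + consequent = a period.
The two phrases open with different material (m / n), so the period is contrasting.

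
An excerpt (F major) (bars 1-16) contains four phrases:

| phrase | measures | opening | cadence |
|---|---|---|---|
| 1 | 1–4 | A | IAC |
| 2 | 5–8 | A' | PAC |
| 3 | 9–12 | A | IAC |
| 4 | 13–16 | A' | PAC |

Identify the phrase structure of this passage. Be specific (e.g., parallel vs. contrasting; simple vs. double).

repeated period

The cadence pattern IAC–PAC–IAC–PAC is weak–strong twice, and phrases 3–4 restate phrases 1–2: a period heard twice, not a double period (which would end weakly at phrase 2).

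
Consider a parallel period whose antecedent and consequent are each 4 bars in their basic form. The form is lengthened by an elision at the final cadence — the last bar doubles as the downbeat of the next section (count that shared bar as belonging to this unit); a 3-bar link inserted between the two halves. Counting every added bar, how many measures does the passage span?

Basic parallel period: 4 + 4 = 8 bars.
8 (basic form) + 3 (link) = 11.
The elision shares a bar with the next section but does not change this unit's count.

11 measures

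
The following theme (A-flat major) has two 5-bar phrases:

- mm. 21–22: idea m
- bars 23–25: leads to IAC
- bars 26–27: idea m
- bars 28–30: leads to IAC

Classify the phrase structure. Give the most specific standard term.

repeated phrase

Both phrases have the same opening (m) and the same cadence (imperfect authentic cadence): the second is a restatement, not a consequent, so this is a repeated phrase rather than a period.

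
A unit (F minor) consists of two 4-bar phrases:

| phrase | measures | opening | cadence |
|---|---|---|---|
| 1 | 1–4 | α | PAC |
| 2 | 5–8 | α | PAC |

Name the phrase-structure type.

repeated phrase

Both phrases have the same opening (α) and the same cadence (perfect authentic cadence): the second is a restatement, not a consequent, so this is a repeated phrase rather than a period.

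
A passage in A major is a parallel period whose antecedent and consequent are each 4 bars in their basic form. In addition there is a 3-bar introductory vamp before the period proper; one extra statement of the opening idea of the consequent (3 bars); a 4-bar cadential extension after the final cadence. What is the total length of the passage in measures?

18 measures

Basic parallel period: 4 + 4 = 8 bars.
8 (basic form) + 3 (introduction) + 3 (extra statement) + 4 (cadential extension) = 18.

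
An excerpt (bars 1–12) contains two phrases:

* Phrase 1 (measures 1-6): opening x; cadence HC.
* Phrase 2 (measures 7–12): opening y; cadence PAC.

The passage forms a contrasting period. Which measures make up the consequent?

The phrase ending with the weaker cadence (half cadence) is the antecedent; the one ending more conclusively (perfect authentic cadence) is the consequent. The consequent is measures 7–12.

measures 7–12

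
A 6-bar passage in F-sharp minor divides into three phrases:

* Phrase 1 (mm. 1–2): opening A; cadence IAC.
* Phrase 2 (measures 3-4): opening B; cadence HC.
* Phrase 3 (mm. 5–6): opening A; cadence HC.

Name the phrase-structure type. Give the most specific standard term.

The final phrase closes with a half cadence, which is not stronger than the preceding half cadence; the 3 phrases lack an overall antecedent–consequent design and so form a phrase group.

phrase group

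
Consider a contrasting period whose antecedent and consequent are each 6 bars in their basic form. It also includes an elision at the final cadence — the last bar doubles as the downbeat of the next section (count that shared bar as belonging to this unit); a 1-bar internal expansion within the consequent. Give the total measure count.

13 measures

Basic contrasting period: 6 + 6 = 12 bars.
12 (basic form) + 1 (internal expansion) = 13.
The elision shares a bar with the next section but does not change this unit's count.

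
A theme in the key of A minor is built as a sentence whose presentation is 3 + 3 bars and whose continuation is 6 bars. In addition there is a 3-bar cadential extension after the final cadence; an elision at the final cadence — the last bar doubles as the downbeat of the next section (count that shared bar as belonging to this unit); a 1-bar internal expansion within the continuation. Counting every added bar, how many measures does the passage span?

16 measures

Basic sentence: 3 + 3 + 6 = 12 bars.
12 (basic form) + 3 (cadential extension) + 1 (internal expansion) = 16.
The elision shares a bar with the next section but does not change this unit's count.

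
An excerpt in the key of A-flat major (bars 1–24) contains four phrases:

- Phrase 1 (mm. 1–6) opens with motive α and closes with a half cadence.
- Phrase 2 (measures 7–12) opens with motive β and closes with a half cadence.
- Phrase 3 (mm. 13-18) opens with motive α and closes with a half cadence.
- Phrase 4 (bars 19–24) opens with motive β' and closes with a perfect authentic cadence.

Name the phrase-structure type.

Four phrases in two halves: the first half (measures 1–12) ends with a half cadence, the second (measures 13–24) with a perfect authentic cadence — a large antecedent–consequent pair, i.e. a double period.
Phrase 3 begins with the same material as phrase 1, making it parallel.

parallel double period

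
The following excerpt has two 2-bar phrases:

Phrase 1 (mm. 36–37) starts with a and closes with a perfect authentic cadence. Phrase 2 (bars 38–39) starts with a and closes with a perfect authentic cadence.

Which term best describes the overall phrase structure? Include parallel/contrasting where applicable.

Both phrases have the same opening (a) and the same cadence (perfect authentic cadence): the second is a restatement, not a consequent, so this is a repeated phrase rather than a period.

repeated phrase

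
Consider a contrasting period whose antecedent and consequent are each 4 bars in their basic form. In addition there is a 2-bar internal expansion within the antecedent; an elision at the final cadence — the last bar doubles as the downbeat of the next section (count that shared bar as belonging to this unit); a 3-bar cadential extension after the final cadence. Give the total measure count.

13 measures

Basic contrasting period: 4 + 4 = 8 bars.
8 (basic form) + 2 (internal expansion) + 3 (cadential extension) = 13.
The elision shares a bar with the next section but does not change this unit's count.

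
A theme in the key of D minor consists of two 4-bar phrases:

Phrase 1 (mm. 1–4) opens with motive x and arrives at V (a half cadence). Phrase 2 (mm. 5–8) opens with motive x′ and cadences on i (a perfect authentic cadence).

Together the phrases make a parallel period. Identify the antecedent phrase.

phrase 1

The phrase ending with the weaker cadence (half cadence) is the antecedent; the one ending more conclusively (perfect authentic cadence) is the consequent. The antecedent is phrase 1.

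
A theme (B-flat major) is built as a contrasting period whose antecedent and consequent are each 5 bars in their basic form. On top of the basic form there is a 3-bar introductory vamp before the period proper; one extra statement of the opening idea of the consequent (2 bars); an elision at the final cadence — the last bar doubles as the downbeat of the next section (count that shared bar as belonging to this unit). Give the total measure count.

Basic contrasting period: 5 + 5 = 10 bars.
10 (basic form) + 3 (introduction) + 2 (extra statement) = 15.
The elision shares a bar with the next section but does not change this unit's count.

15 measures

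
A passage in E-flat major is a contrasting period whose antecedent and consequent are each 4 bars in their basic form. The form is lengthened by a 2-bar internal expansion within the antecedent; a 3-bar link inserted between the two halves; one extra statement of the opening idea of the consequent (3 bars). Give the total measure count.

Basic contrasting period: 4 + 4 = 8 bars.
8 (basic form) + 2 (internal expansion) + 3 (link) + 3 (extra statement) = 16.

16 measures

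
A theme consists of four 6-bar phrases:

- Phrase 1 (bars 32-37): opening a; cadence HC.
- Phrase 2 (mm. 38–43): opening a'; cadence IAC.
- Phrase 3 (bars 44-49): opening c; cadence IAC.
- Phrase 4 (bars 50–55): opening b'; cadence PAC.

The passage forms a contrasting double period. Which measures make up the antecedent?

In a double period the first pair of phrases (ending imperfect authentic cadence) is the large antecedent and the second pair (ending perfect authentic cadence) is the large consequent; the antecedent is measures 32–43.

measures 32–43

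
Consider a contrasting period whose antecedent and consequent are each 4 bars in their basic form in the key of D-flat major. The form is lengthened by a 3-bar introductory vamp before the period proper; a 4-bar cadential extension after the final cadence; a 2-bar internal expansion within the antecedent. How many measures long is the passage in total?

Basic contrasting period: 4 + 4 = 8 bars.
8 (basic form) + 3 (introduction) + 4 (cadential extension) + 2 (internal expansion) = 17.

17 measures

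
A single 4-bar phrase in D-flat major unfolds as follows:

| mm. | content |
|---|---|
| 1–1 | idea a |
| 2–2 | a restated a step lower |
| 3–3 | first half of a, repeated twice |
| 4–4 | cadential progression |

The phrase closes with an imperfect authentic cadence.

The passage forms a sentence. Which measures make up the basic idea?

The presentation of a sentence is the basic idea (m. 1) plus its repetition (m. 2); the basic idea is therefore bar 1.

measures 1–1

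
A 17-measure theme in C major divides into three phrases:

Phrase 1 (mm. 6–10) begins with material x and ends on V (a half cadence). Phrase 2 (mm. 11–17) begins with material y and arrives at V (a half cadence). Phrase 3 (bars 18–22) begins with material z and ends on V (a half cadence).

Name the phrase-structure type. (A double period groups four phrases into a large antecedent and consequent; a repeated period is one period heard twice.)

The final phrase closes with a half cadence, which is not stronger than the preceding half cadence; the 3 phrases lack an overall antecedent–consequent design and so form a phrase group.

phrase group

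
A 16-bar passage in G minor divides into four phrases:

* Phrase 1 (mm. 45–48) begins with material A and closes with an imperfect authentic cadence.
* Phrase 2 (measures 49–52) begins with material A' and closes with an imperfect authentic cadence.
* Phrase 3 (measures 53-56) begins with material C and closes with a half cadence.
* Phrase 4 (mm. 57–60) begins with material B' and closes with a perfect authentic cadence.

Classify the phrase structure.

Four phrases in two halves: the first half (mm. 45–52) ends with an imperfect authentic cadence, the second (measures 53–60) with a perfect authentic cadence — a large antecedent–consequent pair, i.e. a double period.
Phrase 3 begins with different material from phrase 1, making it contrasting.

contrasting double period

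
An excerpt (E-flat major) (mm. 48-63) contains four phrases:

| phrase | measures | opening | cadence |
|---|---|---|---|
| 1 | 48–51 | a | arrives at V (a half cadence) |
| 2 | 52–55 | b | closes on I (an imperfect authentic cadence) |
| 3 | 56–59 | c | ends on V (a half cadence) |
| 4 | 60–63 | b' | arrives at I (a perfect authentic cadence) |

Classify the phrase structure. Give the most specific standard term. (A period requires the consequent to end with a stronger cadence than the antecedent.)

contrasting double period

Four phrases in two halves: the first half (mm. 48-55) ends with an imperfect authentic cadence, the second (measures 56-63) with a perfect authentic cadence — a large antecedent–consequent pair, i.e. a double period.
Phrase 3 begins with different material from phrase 1, making it contrasting.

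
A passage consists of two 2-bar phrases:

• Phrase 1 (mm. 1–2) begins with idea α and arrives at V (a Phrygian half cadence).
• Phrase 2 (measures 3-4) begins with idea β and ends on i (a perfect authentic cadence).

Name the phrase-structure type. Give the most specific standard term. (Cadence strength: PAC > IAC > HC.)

Phrase 1 ends with a Phrygian half cadence (weaker) and phrase 2 with a perfect authentic cadence (stronger): antecedent + consequent = a period.
The two phrases open with different material (α / β), so the period is contrasting.

contrasting period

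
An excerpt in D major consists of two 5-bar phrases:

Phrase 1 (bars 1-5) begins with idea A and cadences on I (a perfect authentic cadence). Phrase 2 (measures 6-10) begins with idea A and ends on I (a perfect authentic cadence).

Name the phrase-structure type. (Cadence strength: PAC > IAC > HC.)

repeated phrase

Both phrases have the same opening (A) and the same cadence (perfect authentic cadence): the second is a restatement, not a consequent, so this is a repeated phrase rather than a period.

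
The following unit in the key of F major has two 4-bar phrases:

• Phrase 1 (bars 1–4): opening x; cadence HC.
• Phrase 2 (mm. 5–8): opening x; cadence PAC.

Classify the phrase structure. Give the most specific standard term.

Phrase 1 ends with a half cadence (weaker) and phrase 2 with a perfect authentic cadence (stronger): antecedent + consequent = a period.
The two phrases open with the same material (x / x), so the period is parallel.

parallel period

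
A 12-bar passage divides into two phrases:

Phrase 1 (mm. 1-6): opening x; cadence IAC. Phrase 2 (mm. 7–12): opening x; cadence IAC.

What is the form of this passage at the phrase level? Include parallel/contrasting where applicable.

repeated phrase

Both phrases have the same opening (x) and the same cadence (imperfect authentic cadence): the second is a restatement, not a consequent, so this is a repeated phrase rather than a period.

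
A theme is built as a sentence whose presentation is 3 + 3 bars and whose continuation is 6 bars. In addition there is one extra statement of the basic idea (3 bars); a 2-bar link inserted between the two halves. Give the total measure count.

17 measures

Basic sentence: 3 + 3 + 6 = 12 bars.
12 (basic form) + 3 (extra statement) + 2 (link) = 17.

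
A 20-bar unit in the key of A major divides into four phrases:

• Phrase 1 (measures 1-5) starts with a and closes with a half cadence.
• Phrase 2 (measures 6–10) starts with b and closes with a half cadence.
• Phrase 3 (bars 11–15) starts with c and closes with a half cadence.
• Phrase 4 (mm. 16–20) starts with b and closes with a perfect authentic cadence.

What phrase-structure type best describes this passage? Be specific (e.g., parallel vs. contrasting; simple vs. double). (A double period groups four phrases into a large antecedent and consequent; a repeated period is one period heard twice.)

contrasting double period

Four phrases in two halves: the first half (mm. 1-10) ends with a half cadence, the second (bars 11–20) with a perfect authentic cadence — a large antecedent–consequent pair, i.e. a double period.
Phrase 3 begins with different material from phrase 1, making it contrasting.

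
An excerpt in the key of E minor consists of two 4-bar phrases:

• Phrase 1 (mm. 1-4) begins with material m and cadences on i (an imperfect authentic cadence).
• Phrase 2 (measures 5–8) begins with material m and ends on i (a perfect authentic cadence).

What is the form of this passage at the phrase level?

parallel period

Phrase 1 ends with an imperfect authentic cadence (weaker) and phrase 2 with a perfect authentic cadence (stronger): antecedent + consequent = a period.
The two phrases open with the same material (m / m), so the period is parallel.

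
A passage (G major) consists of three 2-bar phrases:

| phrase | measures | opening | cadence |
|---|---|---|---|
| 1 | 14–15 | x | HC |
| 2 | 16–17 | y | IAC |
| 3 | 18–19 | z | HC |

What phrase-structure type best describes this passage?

The final phrase closes with a half cadence, which is not stronger than the preceding imperfect authentic cadence; the 3 phrases lack an overall antecedent–consequent design and so form a phrase group.

phrase group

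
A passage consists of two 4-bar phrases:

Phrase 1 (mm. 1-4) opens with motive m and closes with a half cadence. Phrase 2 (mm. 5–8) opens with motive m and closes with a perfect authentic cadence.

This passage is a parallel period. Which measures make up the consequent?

The antecedent is the phrase ending with the weaker cadence (half cadence, phrase 1) and the consequent the one ending more conclusively (perfect authentic cadence, phrase 2); the consequent is measures 5–8.

measures 5–8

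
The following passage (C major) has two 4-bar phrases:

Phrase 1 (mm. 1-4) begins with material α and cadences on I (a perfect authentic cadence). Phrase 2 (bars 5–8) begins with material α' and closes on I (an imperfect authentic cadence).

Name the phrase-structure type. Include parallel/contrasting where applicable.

phrase group

The second phrase closes with an imperfect authentic cadence, which is not stronger than the first phrase's perfect authentic cadence; without a weak→strong cadential pair there is no antecedent–consequent relationship, so this is a phrase group rather than a period.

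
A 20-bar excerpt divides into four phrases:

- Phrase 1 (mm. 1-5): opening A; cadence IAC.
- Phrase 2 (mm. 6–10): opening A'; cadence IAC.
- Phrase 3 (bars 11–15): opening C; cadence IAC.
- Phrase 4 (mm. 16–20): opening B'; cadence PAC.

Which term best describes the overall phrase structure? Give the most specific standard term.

Four phrases in two halves: the first half (mm. 1–10) ends with an imperfect authentic cadence, the second (measures 11–20) with a perfect authentic cadence — a large antecedent–consequent pair, i.e. a double period.
Phrase 3 begins with different material from phrase 1, making it contrasting.

contrasting double period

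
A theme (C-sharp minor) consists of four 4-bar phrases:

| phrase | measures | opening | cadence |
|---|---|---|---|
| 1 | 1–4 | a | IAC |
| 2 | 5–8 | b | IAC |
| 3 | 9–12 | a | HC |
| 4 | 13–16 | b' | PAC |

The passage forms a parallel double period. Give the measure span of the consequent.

measures 9–16

In a double period the first pair of phrases (ending imperfect authentic cadence) is the large antecedent and the second pair (ending perfect authentic cadence) is the large consequent; the consequent is measures 9–16.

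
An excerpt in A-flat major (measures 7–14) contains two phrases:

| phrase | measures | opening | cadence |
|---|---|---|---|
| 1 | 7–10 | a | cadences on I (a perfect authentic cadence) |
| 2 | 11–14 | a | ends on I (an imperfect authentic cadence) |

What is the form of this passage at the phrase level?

The second phrase closes with an imperfect authentic cadence, which is not stronger than the first phrase's perfect authentic cadence; without a weak→strong cadential pair there is no antecedent–consequent relationship, so this is a phrase group rather than a period.

phrase group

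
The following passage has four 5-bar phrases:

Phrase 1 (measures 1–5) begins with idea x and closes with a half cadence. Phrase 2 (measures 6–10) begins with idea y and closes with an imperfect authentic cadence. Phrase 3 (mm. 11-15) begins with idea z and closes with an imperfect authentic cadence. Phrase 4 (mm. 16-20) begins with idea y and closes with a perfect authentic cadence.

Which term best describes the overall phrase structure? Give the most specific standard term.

contrasting double period

Four phrases in two halves: the first half (bars 1–10) ends with an imperfect authentic cadence, the second (mm. 11–20) with a perfect authentic cadence — a large antecedent–consequent pair, i.e. a double period.
Phrase 3 begins with different material from phrase 1, making it contrasting.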